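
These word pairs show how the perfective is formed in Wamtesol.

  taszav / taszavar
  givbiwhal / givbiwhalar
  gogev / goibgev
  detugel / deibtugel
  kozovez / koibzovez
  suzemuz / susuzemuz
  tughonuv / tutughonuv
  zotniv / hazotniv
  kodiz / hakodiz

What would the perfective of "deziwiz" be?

hadeziwiz

taszav and gogev both end in -v yet inflect differently (taszavar, goibgev), so the final letter is not what conditions the rule; the last vowel is.
"deziwiz" has last vowel 'i'. The stems whose last vowel is 'i' (zotniv → hazotniv, kodiz → hakodiz) add the prefix ha-.
The other patterns: stems whose last vowel is 'a' add -ar; stems whose last vowel is 'e' insert -ib- after the first vowel; stems whose last vowel is 'u' repeat the first consonant+vowel as a prefix.
So deziwiz → hadeziwiz.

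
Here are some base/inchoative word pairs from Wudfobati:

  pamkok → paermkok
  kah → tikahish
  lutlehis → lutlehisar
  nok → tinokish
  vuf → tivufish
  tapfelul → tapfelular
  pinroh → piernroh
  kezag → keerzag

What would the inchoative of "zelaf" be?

kah and pinroh both end in -h yet inflect differently (tikahish, piernroh), so the final letter is not what conditions the rule; the number of vowels is.
"zelaf" has 2 vowels. The stems with 2 vowels (pinroh → piernroh, kezag → keerzag, pamkok → paermkok) insert -er- after the first vowel.
So zelaf → zeerlaf.

zeerlaf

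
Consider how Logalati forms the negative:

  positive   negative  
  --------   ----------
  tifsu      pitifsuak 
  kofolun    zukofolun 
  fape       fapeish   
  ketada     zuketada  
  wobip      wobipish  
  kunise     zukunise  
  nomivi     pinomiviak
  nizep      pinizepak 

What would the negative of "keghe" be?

zukeghe

kunise and fape both end in -e yet inflect differently (zukunise, fapeish), so the final letter is not what conditions the rule; the first letter is.
"keghe" begins with k-. The stems beginning with k- (ketada → zuketada, kofolun → zukofolun, kunise → zukunise) add the prefix zu-.
The other patterns: stems beginning with n- or t- add pi- … -ak around the stem; stems beginning with f- or w- add -ish.
So keghe → zukeghe.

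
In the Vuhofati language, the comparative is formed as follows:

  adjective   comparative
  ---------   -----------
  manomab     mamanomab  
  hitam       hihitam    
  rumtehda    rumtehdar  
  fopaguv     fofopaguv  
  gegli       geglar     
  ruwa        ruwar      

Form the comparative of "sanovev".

sasanovev

"sanovev" ends in a consonant. The stems ending in a consonant (hitam → hihitam, fopaguv → fofopaguv, manomab → mamanomab) repeat the first consonant+vowel as a prefix.
So sanovev → sasanovev.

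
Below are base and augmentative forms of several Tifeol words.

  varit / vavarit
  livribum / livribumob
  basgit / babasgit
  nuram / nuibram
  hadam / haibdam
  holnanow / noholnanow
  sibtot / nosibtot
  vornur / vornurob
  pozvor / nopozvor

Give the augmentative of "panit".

sibtot and varit both end in -t yet inflect differently (nosibtot, vavarit), so the final letter is not what conditions the rule; the last vowel is.
"panit" has last vowel 'i'. The stems whose last vowel is 'i' (varit → vavarit, basgit → babasgit) repeat the first consonant+vowel as a prefix.
The other patterns: stems whose last vowel is 'o' add the prefix no-; stems whose last vowel is 'u' add -ob; stems whose last vowel is 'a' insert -ib- after the first vowel.
So panit → papanit.

papanit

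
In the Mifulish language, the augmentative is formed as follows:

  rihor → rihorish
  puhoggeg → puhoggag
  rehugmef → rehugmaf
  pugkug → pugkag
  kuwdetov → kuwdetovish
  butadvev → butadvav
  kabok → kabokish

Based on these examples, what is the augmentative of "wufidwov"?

kuwdetov and butadvev both end in -v yet inflect differently (kuwdetovish, butadvav), so the final letter is not what conditions the rule; the last vowel is.
"wufidwov" has last vowel 'o'. The stems whose last vowel is 'o' (kabok → kabokish, rihor → rihorish, kuwdetov → kuwdetovish) add -ish.
So wufidwov → wufidwovish.

wufidwovish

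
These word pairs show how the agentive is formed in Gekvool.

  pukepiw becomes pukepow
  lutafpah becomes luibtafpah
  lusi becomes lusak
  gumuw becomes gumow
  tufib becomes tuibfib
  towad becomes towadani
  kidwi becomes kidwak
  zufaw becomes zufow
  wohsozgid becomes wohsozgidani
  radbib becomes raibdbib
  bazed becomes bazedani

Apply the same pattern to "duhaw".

lusi and wohsozgid both have last vowel 'i' yet inflect differently (lusak, wohsozgidani), so the last vowel is not what conditions the rule; the final letter is.
"duhaw" ends in -w. The stems ending in -w (zufaw → zufow, gumuw → gumow, pukepiw → pukepow) change the last vowel to 'o'.
The other patterns: stems ending in -i drop the final letter and add -ak; stems ending in -d add -ani; stems ending in -b or -h insert -ib- after the first vowel.
So duhaw → duhow.

duhow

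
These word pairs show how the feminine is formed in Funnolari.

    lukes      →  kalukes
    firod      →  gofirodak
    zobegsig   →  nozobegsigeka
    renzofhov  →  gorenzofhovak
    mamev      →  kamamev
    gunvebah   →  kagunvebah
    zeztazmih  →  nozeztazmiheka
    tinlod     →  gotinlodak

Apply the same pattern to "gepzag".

kagepzag

"gepzag" has last vowel 'a'. The one such stem in the data (gunvebah → kagunvebah) adds the prefix ka-, so the same rule applies.
So gepzag → kagepzag.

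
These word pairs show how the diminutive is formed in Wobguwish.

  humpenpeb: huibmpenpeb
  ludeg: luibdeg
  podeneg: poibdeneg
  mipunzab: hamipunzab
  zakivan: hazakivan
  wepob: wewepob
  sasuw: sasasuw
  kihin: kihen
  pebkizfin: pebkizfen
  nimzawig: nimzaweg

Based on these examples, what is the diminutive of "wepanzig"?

"wepanzig" has last vowel 'i'. The stems whose last vowel is 'i' (kihin → kihen, pebkizfin → pebkizfen, nimzawig → nimzaweg) change the last vowel to 'e'.
So wepanzig → wepanzeg.

wepanzeg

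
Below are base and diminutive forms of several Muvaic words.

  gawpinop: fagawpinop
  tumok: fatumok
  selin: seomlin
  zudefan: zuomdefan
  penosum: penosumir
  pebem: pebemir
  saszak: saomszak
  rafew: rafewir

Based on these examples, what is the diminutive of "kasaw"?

"kasaw" has last vowel 'a'. The stems whose last vowel is 'a' (saszak → saomszak, zudefan → zuomdefan) insert -om- after the first vowel.
So kasaw → kaomsaw.

kaomsaw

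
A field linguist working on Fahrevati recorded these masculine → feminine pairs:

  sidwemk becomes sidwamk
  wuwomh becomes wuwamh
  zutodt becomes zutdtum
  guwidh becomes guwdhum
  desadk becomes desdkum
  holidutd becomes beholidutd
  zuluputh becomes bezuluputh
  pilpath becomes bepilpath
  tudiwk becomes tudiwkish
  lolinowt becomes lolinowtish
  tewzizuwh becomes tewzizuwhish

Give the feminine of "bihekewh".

wuwomh and guwidh both end in -h yet inflect differently (wuwamh, guwdhum), so the final letter is not what conditions the rule; the second-to-last letter is.
"bihekewh" has second-to-last letter 'w'. The stems whose second-to-last letter is 'w' (tudiwk → tudiwkish, lolinowt → lolinowtish, tewzizuwh → tewzizuwhish) add -ish.
The other patterns: stems whose second-to-last letter is 'm' change the last vowel to 'a'; stems whose second-to-last letter is 'd' delete the last vowel and add -um; stems whose second-to-last letter is 't' add the prefix be-.
So bihekewh → bihekewhish.

bihekewhish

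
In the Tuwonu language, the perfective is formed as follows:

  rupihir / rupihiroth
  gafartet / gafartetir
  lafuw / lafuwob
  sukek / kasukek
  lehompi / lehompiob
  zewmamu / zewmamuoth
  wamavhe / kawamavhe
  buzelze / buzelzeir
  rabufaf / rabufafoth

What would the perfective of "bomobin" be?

wamavhe and buzelze both end in -e yet inflect differently (kawamavhe, buzelzeir), so the final letter is not what conditions the rule; the first letter is.
"bomobin" begins with b-. The one such stem in the data (buzelze → buzelzeir) adds -ir, so the same rule applies.
So bomobin → bomobinir.

bomobinir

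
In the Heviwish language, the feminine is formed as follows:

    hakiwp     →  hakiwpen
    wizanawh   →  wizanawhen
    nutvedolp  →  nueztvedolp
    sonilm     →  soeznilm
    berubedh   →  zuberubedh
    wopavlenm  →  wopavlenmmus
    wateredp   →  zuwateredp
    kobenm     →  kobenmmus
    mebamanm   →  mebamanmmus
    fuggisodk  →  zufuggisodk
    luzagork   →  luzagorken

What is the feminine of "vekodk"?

wateredp and hakiwp both end in -p yet inflect differently (zuwateredp, hakiwpen), so the final letter is not what conditions the rule; the second-to-last letter is.
"vekodk" has second-to-last letter 'd'. The stems whose second-to-last letter is 'd' (berubedh → zuberubedh, wateredp → zuwateredp, fuggisodk → zufuggisodk) add the prefix zu-.
The other patterns: stems whose second-to-last letter is 'n' double the final consonant and add -us; stems whose second-to-last letter is 'r' or 'w' add -en; stems whose second-to-last letter is 'l' insert -ez- after the first vowel.
So vekodk → zuvekodk.

zuvekodk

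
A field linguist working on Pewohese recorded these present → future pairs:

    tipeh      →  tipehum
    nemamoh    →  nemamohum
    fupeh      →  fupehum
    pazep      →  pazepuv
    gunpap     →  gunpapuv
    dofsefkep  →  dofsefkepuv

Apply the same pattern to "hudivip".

hudivipuv

dofsefkep and tipeh both have last vowel 'e' yet inflect differently (dofsefkepuv, tipehum), so the last vowel is not what conditions the rule; the final letter is.
"hudivip" ends in -p. The stems ending in -p (dofsefkep → dofsefkepuv, gunpap → gunpapuv, pazep → pazepuv) add -uv.
The other pattern: stems ending in -h add -um.
So hudivip → hudivipuv.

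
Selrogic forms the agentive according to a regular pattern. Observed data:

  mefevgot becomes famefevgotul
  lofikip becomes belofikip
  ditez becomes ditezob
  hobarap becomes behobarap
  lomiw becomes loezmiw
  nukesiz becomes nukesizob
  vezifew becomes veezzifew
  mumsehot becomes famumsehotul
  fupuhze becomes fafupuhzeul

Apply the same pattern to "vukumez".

vukumezob

nukesiz and lofikip both have last vowel 'i' yet inflect differently (nukesizob, belofikip), so the last vowel is not what conditions the rule; the final letter is.
"vukumez" ends in -z. The stems ending in -z (nukesiz → nukesizob, ditez → ditezob) add -ob.
The other patterns: stems ending in -p add the prefix be-; stems ending in -w insert -ez- after the first vowel; stems ending in -e or -t add fa- … -ul around the stem.
So vukumez → vukumezob.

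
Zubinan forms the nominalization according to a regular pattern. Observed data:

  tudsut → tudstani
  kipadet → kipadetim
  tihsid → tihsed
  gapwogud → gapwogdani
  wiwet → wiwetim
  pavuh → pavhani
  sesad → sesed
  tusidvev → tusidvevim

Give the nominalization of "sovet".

sovetim

tudsut and wiwet both end in -t yet inflect differently (tudstani, wiwetim), so the final letter is not what conditions the rule; the last vowel is.
"sovet" has last vowel 'e'. The stems whose last vowel is 'e' (wiwet → wiwetim, kipadet → kipadetim, tusidvev → tusidvevim) add -im.
The other patterns: stems whose last vowel is 'u' delete the last vowel and add -ani; stems whose last vowel is 'a' or 'i' change the last vowel to 'e'.
So sovet → sovetim.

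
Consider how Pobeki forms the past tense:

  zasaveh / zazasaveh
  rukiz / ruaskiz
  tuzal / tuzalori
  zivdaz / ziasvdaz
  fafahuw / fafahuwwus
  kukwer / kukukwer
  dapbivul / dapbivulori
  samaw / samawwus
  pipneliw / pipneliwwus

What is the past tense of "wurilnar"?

"wurilnar" ends in -r. The one such stem in the data (kukwer → kukukwer) repeats the first consonant+vowel as a prefix (as does zasaveh), so the same rule applies.
So wurilnar → wuwurilnar.

wuwurilnar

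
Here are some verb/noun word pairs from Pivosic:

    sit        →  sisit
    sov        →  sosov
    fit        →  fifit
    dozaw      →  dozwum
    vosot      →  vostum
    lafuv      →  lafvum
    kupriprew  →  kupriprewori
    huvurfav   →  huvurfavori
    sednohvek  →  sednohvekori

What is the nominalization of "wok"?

sit and vosot both end in -t yet inflect differently (sisit, vostum), so the final letter is not what conditions the rule; the number of vowels is.
"wok" has 1 vowel. The stems with 1 vowel (sit → sisit, sov → sosov, fit → fifit) repeat the first consonant+vowel as a prefix.
The other patterns: stems with 2 vowels delete the last vowel and add -um; stems with 3 vowels add -ori.
So wok → wowok.

wowok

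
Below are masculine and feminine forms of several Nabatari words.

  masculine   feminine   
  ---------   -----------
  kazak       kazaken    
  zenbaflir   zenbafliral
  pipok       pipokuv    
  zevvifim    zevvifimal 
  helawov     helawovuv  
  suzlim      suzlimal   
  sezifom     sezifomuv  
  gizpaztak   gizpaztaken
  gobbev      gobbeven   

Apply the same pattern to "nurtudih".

nurtudihal

sezifom and zevvifim both end in -m yet inflect differently (sezifomuv, zevvifimal), so the final letter is not what conditions the rule; the last vowel is.
"nurtudih" has last vowel 'i'. The stems whose last vowel is 'i' (zenbaflir → zenbafliral, zevvifim → zevvifimal, suzlim → suzlimal) add -al.
The other patterns: stems whose last vowel is 'o' add -uv; stems whose last vowel is 'a' or 'e' add -en.
So nurtudih → nurtudihal.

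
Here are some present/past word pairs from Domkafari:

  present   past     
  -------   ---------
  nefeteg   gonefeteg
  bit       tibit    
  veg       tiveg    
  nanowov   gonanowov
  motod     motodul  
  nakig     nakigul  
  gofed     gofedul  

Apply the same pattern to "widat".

widatul

veg and nakig both end in -g yet inflect differently (tiveg, nakigul), so the final letter is not what conditions the rule; the number of vowels is.
"widat" has 2 vowels. The stems with 2 vowels (motod → motodul, nakig → nakigul, gofed → gofedul) add -ul.
The other patterns: stems with 1 vowel add the prefix ti-; stems with 3 vowels add the prefix go-.
So widat → widatul.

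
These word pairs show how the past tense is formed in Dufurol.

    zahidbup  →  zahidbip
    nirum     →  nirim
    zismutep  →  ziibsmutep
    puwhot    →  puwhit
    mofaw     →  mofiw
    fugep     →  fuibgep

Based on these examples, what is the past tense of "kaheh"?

kaibheh

fugep and zahidbup both end in -p yet inflect differently (fuibgep, zahidbip), so the final letter is not what conditions the rule; the last vowel is.
"kaheh" has last vowel 'e'. The stems whose last vowel is 'e' (fugep → fuibgep, zismutep → ziibsmutep) insert -ib- after the first vowel.
So kaheh → kaibheh.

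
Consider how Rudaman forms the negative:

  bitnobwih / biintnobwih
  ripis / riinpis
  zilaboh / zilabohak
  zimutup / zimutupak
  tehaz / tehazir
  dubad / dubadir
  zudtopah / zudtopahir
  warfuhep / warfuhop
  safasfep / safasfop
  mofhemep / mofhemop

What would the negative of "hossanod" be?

bitnobwih and zilaboh both end in -h yet inflect differently (biintnobwih, zilabohak), so the final letter is not what conditions the rule; the last vowel is.
"hossanod" has last vowel 'o'. The one such stem in the data (zilaboh → zilabohak) adds -ak, so the same rule applies.
The other patterns: stems whose last vowel is 'i' insert -in- after the first vowel; stems whose last vowel is 'a' add -ir; stems whose last vowel is 'e' change the last vowel to 'o'.
So hossanod → hossanodak.

hossanodak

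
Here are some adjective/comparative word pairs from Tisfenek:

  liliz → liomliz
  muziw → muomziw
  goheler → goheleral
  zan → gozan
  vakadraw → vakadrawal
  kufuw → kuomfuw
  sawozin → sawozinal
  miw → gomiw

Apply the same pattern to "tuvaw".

tuomvaw

"tuvaw" has 2 vowels. The stems with 2 vowels (kufuw → kuomfuw, liliz → liomliz, muziw → muomziw) insert -om- after the first vowel.
So tuvaw → tuomvaw.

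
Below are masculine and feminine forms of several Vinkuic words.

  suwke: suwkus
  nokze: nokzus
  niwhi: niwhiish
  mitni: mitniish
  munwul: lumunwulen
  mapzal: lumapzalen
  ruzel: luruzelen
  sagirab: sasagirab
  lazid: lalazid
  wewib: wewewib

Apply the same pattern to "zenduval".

"zenduval" ends in -l. The stems ending in -l (munwul → lumunwulen, mapzal → lumapzalen, ruzel → luruzelen) add lu- … -en around the stem.
So zenduval → luzenduvalen.

luzenduvalen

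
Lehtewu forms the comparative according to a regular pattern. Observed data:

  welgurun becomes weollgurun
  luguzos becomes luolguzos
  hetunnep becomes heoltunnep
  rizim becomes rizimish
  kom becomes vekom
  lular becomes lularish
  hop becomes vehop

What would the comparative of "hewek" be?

kom and rizim both end in -m yet inflect differently (vekom, rizimish), so the final letter is not what conditions the rule; the number of vowels is.
"hewek" has 2 vowels. The stems with 2 vowels (rizim → rizimish, lular → lularish) add -ish.
So hewek → hewekish.

hewekish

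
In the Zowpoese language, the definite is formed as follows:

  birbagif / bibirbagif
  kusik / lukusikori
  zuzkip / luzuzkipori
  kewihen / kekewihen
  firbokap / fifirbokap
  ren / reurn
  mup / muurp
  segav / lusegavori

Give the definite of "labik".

lulabikori

"labik" has 2 vowels. The stems with 2 vowels (kusik → lukusikori, segav → lusegavori, zuzkip → luzuzkipori) add lu- … -ori around the stem.
The other patterns: stems with 1 vowel insert -ur- after the first vowel; stems with 3 vowels repeat the first consonant+vowel as a prefix.
So labik → lulabikori.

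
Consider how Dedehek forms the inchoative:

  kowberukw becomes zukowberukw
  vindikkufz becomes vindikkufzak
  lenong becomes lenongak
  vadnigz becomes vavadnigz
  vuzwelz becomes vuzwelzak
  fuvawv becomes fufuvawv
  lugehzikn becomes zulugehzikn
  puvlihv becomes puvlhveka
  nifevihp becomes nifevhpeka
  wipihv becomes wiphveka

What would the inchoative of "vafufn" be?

wipihv and fuvawv both end in -v yet inflect differently (wiphveka, fufuvawv), so the final letter is not what conditions the rule; the second-to-last letter is.
"vafufn" has second-to-last letter 'f'. The one such stem in the data (vindikkufz → vindikkufzak) adds -ak, so the same rule applies.
The other patterns: stems whose second-to-last letter is 'h' delete the last vowel and add -eka; stems whose second-to-last letter is 'g' or 'w' repeat the first consonant+vowel as a prefix; stems whose second-to-last letter is 'k' add the prefix zu-.
So vafufn → vafufnak.

vafufnak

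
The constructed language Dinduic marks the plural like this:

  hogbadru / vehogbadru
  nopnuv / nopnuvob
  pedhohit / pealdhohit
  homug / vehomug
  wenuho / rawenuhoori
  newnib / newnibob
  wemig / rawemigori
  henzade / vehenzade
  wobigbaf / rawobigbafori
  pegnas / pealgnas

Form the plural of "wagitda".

"wagitda" begins with w-. The stems beginning with w- (wemig → rawemigori, wenuho → rawenuhoori, wobigbaf → rawobigbafori) add ra- … -ori around the stem.
So wagitda → rawagitdaori.

rawagitdaori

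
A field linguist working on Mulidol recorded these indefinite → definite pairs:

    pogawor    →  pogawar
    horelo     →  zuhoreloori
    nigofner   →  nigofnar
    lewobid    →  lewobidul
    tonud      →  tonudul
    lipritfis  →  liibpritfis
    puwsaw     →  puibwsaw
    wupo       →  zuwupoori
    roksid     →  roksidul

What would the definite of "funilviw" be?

fuibnilviw

"funilviw" ends in -w. The one such stem in the data (puwsaw → puibwsaw) inserts -ib- after the first vowel (as does lipritfis), so the same rule applies.
So funilviw → fuibnilviw.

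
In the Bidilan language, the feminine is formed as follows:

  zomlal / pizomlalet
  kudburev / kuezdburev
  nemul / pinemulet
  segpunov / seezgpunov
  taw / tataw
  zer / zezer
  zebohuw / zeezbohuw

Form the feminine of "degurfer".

deezgurfer

taw and zebohuw both end in -w yet inflect differently (tataw, zeezbohuw), so the final letter is not what conditions the rule; the number of vowels is.
"degurfer" has 3 vowels. The stems with 3 vowels (kudburev → kuezdburev, segpunov → seezgpunov, zebohuw → zeezbohuw) insert -ez- after the first vowel.
So degurfer → deezgurfer.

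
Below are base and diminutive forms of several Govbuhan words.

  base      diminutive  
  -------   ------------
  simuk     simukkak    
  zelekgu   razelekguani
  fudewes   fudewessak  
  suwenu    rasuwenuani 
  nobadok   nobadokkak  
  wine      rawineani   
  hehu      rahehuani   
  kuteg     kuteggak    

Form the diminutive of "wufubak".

wine and fudewes both have last vowel 'e' yet inflect differently (rawineani, fudewessak), so the last vowel is not what conditions the rule; whether the stem ends in a vowel or a consonant is.
"wufubak" ends in a consonant. The stems ending in a consonant (nobadok → nobadokkak, fudewes → fudewessak, simuk → simukkak) double the final consonant and add -ak.
The other pattern: stems ending in a vowel add ra- … -ani around the stem.
So wufubak → wufubakkak.

wufubakkak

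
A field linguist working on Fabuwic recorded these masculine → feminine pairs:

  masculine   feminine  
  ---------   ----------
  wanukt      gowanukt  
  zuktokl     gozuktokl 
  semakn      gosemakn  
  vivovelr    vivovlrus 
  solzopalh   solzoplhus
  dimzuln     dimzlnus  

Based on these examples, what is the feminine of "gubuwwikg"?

semakn and dimzuln both end in -n yet inflect differently (gosemakn, dimzlnus), so the final letter is not what conditions the rule; the second-to-last letter is.
"gubuwwikg" has second-to-last letter 'k'. The stems whose second-to-last letter is 'k' (wanukt → gowanukt, zuktokl → gozuktokl, semakn → gosemakn) add the prefix go-.
The other pattern: stems whose second-to-last letter is 'l' delete the last vowel and add -us.
So gubuwwikg → gogubuwwikg.

gogubuwwikg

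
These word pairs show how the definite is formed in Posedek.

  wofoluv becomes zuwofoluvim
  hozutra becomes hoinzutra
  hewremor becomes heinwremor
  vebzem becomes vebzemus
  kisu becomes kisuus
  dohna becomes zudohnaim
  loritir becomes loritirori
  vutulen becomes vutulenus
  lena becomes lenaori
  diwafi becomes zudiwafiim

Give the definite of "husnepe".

hewremor and loritir both end in -r yet inflect differently (heinwremor, loritirori), so the final letter is not what conditions the rule; the first letter is.
"husnepe" begins with h-. The stems beginning with h- (hewremor → heinwremor, hozutra → hoinzutra) insert -in- after the first vowel.
So husnepe → huinsnepe.

huinsnepe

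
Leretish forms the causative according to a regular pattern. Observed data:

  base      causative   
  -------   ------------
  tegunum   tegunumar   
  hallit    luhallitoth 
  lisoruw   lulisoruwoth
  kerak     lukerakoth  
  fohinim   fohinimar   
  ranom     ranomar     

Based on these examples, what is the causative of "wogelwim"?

"wogelwim" ends in -m. The stems ending in -m (ranom → ranomar, tegunum → tegunumar, fohinim → fohinimar) add -ar.
The other pattern: stems ending in -k, -t or -w add lu- … -oth around the stem.
So wogelwim → wogelwimar.

wogelwimar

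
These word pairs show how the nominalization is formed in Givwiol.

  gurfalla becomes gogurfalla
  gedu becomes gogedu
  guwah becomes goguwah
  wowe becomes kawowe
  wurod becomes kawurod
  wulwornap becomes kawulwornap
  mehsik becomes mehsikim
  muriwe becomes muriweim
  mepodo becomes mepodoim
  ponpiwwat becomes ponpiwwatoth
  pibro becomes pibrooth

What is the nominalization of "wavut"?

kawavut

wowe and muriwe both end in -e yet inflect differently (kawowe, muriweim), so the final letter is not what conditions the rule; the first letter is.
"wavut" begins with w-. The stems beginning with w- (wowe → kawowe, wurod → kawurod, wulwornap → kawulwornap) add the prefix ka-.
So wavut → kawavut.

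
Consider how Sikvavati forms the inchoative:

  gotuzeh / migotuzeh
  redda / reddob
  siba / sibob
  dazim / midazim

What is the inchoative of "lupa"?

lupob

redda and dazim both have 2 vowels yet inflect differently (reddob, midazim), so the number of vowels is not what conditions the rule; the final letter is.
"lupa" ends in -a. The stems ending in -a (redda → reddob, siba → sibob) drop the final letter and add -ob.
So lupa → lupob.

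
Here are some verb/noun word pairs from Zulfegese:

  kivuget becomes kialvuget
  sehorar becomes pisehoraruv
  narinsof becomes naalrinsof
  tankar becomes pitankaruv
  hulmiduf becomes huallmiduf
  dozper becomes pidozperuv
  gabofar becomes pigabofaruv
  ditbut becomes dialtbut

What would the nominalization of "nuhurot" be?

"nuhurot" ends in -t. The stems ending in -t (ditbut → dialtbut, kivuget → kialvuget) insert -al- after the first vowel.
The other pattern: stems ending in -r add pi- … -uv around the stem.
So nuhurot → nualhurot.

nualhurot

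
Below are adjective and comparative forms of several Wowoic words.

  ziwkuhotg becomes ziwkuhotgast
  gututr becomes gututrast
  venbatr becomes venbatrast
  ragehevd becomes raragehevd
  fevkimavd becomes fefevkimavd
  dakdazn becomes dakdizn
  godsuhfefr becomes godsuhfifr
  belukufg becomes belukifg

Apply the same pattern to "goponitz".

goponitzast

gututr and godsuhfefr both end in -r yet inflect differently (gututrast, godsuhfifr), so the final letter is not what conditions the rule; the second-to-last letter is.
"goponitz" has second-to-last letter 't'. The stems whose second-to-last letter is 't' (ziwkuhotg → ziwkuhotgast, gututr → gututrast, venbatr → venbatrast) add -ast.
So goponitz → goponitzast.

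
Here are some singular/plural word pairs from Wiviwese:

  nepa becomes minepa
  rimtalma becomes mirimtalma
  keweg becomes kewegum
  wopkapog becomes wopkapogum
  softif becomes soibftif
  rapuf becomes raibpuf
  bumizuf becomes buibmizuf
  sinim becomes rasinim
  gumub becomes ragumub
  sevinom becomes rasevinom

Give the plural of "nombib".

ranombib

"nombib" ends in -b. The one such stem in the data (gumub → ragumub) adds the prefix ra-, so the same rule applies.
The other patterns: stems ending in -a add the prefix mi-; stems ending in -g add -um; stems ending in -f insert -ib- after the first vowel.
So nombib → ranombib.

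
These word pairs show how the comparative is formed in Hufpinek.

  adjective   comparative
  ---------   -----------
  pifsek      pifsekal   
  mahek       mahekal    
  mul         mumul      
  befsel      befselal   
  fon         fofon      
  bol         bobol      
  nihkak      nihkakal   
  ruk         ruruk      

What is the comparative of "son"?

ruk and pifsek both end in -k yet inflect differently (ruruk, pifsekal), so the final letter is not what conditions the rule; the number of vowels is.
"son" has 1 vowel. The stems with 1 vowel (fon → fofon, mul → mumul, ruk → ruruk) repeat the first consonant+vowel as a prefix.
The other pattern: stems with 2 vowels add -al.
So son → soson.

soson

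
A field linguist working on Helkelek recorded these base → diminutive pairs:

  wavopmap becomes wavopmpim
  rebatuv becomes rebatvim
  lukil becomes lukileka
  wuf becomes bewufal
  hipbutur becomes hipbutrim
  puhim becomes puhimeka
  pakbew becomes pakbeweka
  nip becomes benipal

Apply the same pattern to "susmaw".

nip and wavopmap both end in -p yet inflect differently (benipal, wavopmpim), so the final letter is not what conditions the rule; the number of vowels is.
"susmaw" has 2 vowels. The stems with 2 vowels (puhim → puhimeka, pakbew → pakbeweka, lukil → lukileka) add -eka.
The other patterns: stems with 1 vowel add be- … -al around the stem; stems with 3 vowels delete the last vowel and add -im.
So susmaw → susmaweka.

susmaweka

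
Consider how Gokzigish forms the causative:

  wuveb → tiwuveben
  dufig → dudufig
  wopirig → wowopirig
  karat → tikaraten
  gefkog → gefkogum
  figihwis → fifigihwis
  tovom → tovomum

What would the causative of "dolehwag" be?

"dolehwag" has last vowel 'a'. The one such stem in the data (karat → tikaraten) adds ti- … -en around the stem, so the same rule applies.
So dolehwag → tidolehwagen.

tidolehwagen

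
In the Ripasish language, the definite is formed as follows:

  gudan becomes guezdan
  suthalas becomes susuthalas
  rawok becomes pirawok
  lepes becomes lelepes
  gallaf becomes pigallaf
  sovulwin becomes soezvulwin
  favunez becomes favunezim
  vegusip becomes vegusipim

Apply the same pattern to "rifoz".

rifozim

suthalas and gudan both have last vowel 'a' yet inflect differently (susuthalas, guezdan), so the last vowel is not what conditions the rule; the final letter is.
"rifoz" ends in -z. The one such stem in the data (favunez → favunezim) adds -im, so the same rule applies.
The other patterns: stems ending in -s repeat the first consonant+vowel as a prefix; stems ending in -n insert -ez- after the first vowel; stems ending in -f or -k add the prefix pi-.
So rifoz → rifozim.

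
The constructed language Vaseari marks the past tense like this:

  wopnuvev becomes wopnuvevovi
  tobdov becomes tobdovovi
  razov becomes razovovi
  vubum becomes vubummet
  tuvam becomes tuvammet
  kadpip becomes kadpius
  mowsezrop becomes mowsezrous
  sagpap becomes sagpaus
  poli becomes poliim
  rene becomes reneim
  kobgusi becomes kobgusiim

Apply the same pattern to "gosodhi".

gosodhiim

tobdov and mowsezrop both have last vowel 'o' yet inflect differently (tobdovovi, mowsezrous), so the last vowel is not what conditions the rule; the final letter is.
"gosodhi" ends in -i. The stems ending in -i (poli → poliim, kobgusi → kobgusiim) add -im.
The other patterns: stems ending in -v add -ovi; stems ending in -m double the final consonant and add -et; stems ending in -p drop the final letter and add -us.
So gosodhi → gosodhiim.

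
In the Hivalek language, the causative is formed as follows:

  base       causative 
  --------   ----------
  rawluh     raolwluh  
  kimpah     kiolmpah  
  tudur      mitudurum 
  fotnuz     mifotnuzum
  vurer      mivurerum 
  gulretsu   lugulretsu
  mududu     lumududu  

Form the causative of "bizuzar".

rawluh and tudur both have last vowel 'u' yet inflect differently (raolwluh, mitudurum), so the last vowel is not what conditions the rule; the final letter is.
"bizuzar" ends in -r. The stems ending in -r (tudur → mitudurum, vurer → mivurerum) add mi- … -um around the stem.
So bizuzar → mibizuzarum.

mibizuzarum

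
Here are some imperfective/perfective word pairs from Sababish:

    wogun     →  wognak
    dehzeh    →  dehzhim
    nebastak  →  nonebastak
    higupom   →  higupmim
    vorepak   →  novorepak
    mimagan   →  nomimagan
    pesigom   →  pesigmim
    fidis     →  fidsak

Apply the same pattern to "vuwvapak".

mimagan and wogun both end in -n yet inflect differently (nomimagan, wognak), so the final letter is not what conditions the rule; the last vowel is.
"vuwvapak" has last vowel 'a'. The stems whose last vowel is 'a' (mimagan → nomimagan, vorepak → novorepak, nebastak → nonebastak) add the prefix no-.
So vuwvapak → novuwvapak.

novuwvapak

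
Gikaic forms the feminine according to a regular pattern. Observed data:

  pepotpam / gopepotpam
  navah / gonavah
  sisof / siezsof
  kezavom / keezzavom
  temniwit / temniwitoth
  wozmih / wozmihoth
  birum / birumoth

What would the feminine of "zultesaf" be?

gozultesaf

"zultesaf" has last vowel 'a'. The stems whose last vowel is 'a' (pepotpam → gopepotpam, navah → gonavah) add the prefix go-.
So zultesaf → gozultesaf.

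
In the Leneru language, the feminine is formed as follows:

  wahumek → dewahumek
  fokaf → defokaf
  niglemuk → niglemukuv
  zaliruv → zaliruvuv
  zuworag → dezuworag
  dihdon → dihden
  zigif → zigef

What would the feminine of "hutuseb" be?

zigif and fokaf both end in -f yet inflect differently (zigef, defokaf), so the final letter is not what conditions the rule; the last vowel is.
"hutuseb" has last vowel 'e'. The one such stem in the data (wahumek → dewahumek) adds the prefix de-, so the same rule applies.
The other patterns: stems whose last vowel is 'i' or 'o' change the last vowel to 'e'; stems whose last vowel is 'u' add -uv.
So hutuseb → dehutuseb.

dehutuseb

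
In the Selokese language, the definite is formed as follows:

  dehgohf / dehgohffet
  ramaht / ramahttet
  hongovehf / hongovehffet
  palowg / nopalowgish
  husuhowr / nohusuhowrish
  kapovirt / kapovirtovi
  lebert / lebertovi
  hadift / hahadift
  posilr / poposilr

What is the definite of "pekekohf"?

ramaht and kapovirt both end in -t yet inflect differently (ramahttet, kapovirtovi), so the final letter is not what conditions the rule; the second-to-last letter is.
"pekekohf" has second-to-last letter 'h'. The stems whose second-to-last letter is 'h' (dehgohf → dehgohffet, ramaht → ramahttet, hongovehf → hongovehffet) double the final consonant and add -et.
So pekekohf → pekekohffet.

pekekohffet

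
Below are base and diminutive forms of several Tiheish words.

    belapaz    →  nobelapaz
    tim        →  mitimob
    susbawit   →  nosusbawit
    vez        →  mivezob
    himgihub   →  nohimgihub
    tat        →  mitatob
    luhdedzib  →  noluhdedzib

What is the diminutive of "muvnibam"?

nomuvnibam

belapaz and vez both end in -z yet inflect differently (nobelapaz, mivezob), so the final letter is not what conditions the rule; the number of vowels is.
"muvnibam" has 3 vowels. The stems with 3 vowels (susbawit → nosusbawit, luhdedzib → noluhdedzib, belapaz → nobelapaz) add the prefix no-.
So muvnibam → nomuvnibam.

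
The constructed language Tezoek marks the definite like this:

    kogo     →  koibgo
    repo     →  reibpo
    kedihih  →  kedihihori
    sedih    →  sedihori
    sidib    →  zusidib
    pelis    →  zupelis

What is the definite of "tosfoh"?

tosfohori

kedihih and sidib both have last vowel 'i' yet inflect differently (kedihihori, zusidib), so the last vowel is not what conditions the rule; the final letter is.
"tosfoh" ends in -h. The stems ending in -h (kedihih → kedihihori, sedih → sedihori) add -ori.
The other patterns: stems ending in -o insert -ib- after the first vowel; stems ending in -b or -s add the prefix zu-.
So tosfoh → tosfohori.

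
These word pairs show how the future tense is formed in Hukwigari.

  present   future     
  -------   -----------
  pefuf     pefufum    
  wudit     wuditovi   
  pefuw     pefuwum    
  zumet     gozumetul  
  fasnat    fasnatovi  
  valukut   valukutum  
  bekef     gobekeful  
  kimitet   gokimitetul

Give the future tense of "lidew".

zumet and valukut both end in -t yet inflect differently (gozumetul, valukutum), so the final letter is not what conditions the rule; the last vowel is.
"lidew" has last vowel 'e'. The stems whose last vowel is 'e' (zumet → gozumetul, bekef → gobekeful, kimitet → gokimitetul) add go- … -ul around the stem.
The other patterns: stems whose last vowel is 'u' add -um; stems whose last vowel is 'a' or 'i' add -ovi.
So lidew → golidewul.

golidewul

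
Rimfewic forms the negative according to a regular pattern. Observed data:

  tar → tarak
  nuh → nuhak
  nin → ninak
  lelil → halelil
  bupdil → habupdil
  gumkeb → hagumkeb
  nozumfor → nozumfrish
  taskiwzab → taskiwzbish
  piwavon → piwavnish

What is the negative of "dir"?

tar and nozumfor both end in -r yet inflect differently (tarak, nozumfrish), so the final letter is not what conditions the rule; the number of vowels is.
"dir" has 1 vowel. The stems with 1 vowel (tar → tarak, nuh → nuhak, nin → ninak) add -ak.
So dir → dirak.

dirak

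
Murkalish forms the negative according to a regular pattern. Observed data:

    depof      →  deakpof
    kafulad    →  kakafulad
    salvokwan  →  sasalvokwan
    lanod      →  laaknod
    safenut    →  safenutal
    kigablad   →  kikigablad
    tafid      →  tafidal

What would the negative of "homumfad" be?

hohomumfad

"homumfad" has last vowel 'a'. The stems whose last vowel is 'a' (salvokwan → sasalvokwan, kigablad → kikigablad, kafulad → kakafulad) repeat the first consonant+vowel as a prefix.
The other patterns: stems whose last vowel is 'o' insert -ak- after the first vowel; stems whose last vowel is 'i' or 'u' add -al.
So homumfad → hohomumfad.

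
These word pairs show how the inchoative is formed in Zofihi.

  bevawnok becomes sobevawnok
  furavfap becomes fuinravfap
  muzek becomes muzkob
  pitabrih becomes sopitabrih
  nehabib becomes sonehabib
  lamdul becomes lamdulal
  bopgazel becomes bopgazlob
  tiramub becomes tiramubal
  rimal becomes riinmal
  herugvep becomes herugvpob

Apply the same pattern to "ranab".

rainnab

lamdul and bopgazel both end in -l yet inflect differently (lamdulal, bopgazlob), so the final letter is not what conditions the rule; the last vowel is.
"ranab" has last vowel 'a'. The stems whose last vowel is 'a' (rimal → riinmal, furavfap → fuinravfap) insert -in- after the first vowel.
The other patterns: stems whose last vowel is 'u' add -al; stems whose last vowel is 'e' delete the last vowel and add -ob; stems whose last vowel is 'i' or 'o' add the prefix so-.
So ranab → rainnab.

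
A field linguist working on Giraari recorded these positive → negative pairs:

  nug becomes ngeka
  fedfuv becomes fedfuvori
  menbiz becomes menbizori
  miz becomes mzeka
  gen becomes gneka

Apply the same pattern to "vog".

miz and menbiz both end in -z yet inflect differently (mzeka, menbizori), so the final letter is not what conditions the rule; the number of vowels is.
"vog" has 1 vowel. The stems with 1 vowel (gen → gneka, nug → ngeka, miz → mzeka) delete the last vowel and add -eka.
The other pattern: stems with 2 vowels add -ori.
So vog → vgeka.

vgeka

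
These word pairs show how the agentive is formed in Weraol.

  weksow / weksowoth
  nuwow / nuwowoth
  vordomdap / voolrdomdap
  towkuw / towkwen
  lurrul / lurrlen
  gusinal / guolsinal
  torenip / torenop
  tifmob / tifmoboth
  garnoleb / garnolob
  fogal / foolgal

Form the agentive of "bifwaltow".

"bifwaltow" has last vowel 'o'. The stems whose last vowel is 'o' (nuwow → nuwowoth, tifmob → tifmoboth, weksow → weksowoth) add -oth.
The other patterns: stems whose last vowel is 'a' insert -ol- after the first vowel; stems whose last vowel is 'u' delete the last vowel and add -en; stems whose last vowel is 'e' or 'i' change the last vowel to 'o'.
So bifwaltow → bifwaltowoth.

bifwaltowoth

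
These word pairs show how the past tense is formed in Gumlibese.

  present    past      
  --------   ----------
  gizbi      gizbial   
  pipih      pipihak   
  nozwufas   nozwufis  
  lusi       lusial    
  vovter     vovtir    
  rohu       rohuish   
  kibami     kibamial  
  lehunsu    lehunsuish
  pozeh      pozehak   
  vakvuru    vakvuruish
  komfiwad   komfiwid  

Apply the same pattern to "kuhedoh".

kuhedohak

gizbi and pipih both have last vowel 'i' yet inflect differently (gizbial, pipihak), so the last vowel is not what conditions the rule; the final letter is.
"kuhedoh" ends in -h. The stems ending in -h (pozeh → pozehak, pipih → pipihak) add -ak.
The other patterns: stems ending in -i add -al; stems ending in -u add -ish; stems ending in -d, -r or -s change the last vowel to 'i'.
So kuhedoh → kuhedohak.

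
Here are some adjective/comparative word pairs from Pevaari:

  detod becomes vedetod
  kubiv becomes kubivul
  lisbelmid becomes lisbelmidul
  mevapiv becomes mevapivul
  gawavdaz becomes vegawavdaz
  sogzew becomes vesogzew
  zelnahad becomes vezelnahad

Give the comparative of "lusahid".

lisbelmid and zelnahad both end in -d yet inflect differently (lisbelmidul, vezelnahad), so the final letter is not what conditions the rule; the last vowel is.
"lusahid" has last vowel 'i'. The stems whose last vowel is 'i' (lisbelmid → lisbelmidul, kubiv → kubivul, mevapiv → mevapivul) add -ul.
So lusahid → lusahidul.

lusahidul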